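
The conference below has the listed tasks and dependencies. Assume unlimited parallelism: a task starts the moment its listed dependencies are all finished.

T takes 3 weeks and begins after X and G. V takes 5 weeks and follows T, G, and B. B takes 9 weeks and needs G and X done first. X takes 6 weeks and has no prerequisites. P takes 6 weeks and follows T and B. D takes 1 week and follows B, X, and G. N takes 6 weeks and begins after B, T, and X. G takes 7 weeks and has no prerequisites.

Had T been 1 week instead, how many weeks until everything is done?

22

Baseline: G→B→N = 7+9+6 = 22 → 22 weeks.
T has 6 weeks of float (longest path through it is 16).
That remains the longest chain; total 22 weeks.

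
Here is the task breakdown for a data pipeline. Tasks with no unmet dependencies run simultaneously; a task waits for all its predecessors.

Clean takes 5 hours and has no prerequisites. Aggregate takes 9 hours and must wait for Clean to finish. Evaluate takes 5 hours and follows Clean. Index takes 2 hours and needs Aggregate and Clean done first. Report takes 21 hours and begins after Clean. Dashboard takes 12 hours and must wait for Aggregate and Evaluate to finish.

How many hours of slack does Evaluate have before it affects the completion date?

Critical path: Clean→Aggregate→Dashboard = 5+9+12 = 26, so the finish is 26 hours.
Longest path through Evaluate: 22 hours (earliest finish 10, latest finish 14).
Slack of Evaluate = 9 − 5 = 4 hours.

4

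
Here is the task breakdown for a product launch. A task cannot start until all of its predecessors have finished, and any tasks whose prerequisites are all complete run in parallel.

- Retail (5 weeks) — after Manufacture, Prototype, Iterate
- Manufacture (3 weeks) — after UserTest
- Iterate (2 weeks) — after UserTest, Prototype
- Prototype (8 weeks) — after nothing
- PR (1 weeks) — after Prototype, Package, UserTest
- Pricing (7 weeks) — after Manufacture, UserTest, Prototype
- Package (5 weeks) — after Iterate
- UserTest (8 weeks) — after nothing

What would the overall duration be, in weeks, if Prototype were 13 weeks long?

21

Actual critical path: UserTest→Manufacture→Pricing = 8+3+7 = 18 ⇒ 18 weeks.
Prototype has 2 weeks of float (longest path through it is 16).
Now Prototype→Iterate→Package→PR = 13+2+5+1 = 21 is longest, so the finish becomes 21 weeks.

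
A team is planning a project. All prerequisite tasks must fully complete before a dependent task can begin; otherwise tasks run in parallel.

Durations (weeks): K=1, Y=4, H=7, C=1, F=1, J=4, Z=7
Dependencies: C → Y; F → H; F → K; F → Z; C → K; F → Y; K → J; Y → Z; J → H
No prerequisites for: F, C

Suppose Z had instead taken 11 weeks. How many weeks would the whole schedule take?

The binding path is F→K→J→H = 1+1+4+7 = 13; finish at 13 weeks.
The longest path through Z is only 12 weeks, so Z has float 1.
The binding chain switches to F→Y→Z = 1+4+11 = 16; finish 16 weeks.

16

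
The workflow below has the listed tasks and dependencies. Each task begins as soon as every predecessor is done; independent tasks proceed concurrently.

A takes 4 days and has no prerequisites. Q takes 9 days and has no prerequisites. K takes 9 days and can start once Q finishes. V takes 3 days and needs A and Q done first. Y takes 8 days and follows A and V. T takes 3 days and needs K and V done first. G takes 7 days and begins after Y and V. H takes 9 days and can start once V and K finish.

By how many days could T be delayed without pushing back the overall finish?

Q→K→H = 9+9+9 = 27 sets the makespan at 27 days.
T finishes as early as 21 and must finish by 27.
Slack of T = 24 − 18 = 6 days.

6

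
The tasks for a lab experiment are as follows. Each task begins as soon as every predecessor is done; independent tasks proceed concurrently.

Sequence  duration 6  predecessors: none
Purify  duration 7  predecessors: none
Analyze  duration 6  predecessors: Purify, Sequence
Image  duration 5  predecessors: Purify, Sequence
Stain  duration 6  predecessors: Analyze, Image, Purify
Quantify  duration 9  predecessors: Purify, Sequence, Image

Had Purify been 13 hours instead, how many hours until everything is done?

Actual critical path: Purify→Image→Quantify = 7+5+9 = 21 ⇒ 21 hours.
Purify lies on that path, so at 13 hours the path becomes 27 hours.
No other chain overtakes it, so the finish is 27 hours.

27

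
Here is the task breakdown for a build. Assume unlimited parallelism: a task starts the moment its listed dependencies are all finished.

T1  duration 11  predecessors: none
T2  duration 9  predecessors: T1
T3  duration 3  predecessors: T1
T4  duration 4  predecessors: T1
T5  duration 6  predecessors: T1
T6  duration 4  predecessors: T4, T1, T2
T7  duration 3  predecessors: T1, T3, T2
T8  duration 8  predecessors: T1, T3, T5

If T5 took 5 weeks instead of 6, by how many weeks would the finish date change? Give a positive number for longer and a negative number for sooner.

-1

Actual critical path: T1→T5→T8 = 11+6+8 = 25 ⇒ 25 weeks.
T5 is on the critical path; changing it to 5 makes that path 24 weeks.
The binding chain switches to T1→T2→T6 = 11+9+4 = 24; finish 24 weeks.
Change in finish: 24 − 25 = -1 weeks.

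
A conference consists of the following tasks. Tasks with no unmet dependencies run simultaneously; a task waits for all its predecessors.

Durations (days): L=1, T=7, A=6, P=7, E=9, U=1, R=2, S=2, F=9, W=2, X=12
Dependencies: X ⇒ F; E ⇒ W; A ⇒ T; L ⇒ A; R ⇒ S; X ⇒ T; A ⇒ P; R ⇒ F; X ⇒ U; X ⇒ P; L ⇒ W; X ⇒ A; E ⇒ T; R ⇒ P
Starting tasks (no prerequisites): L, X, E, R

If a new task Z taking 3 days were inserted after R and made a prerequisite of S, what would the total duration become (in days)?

25

Originally the project takes 25 days.
With Z inserted, S now waits for max(R, Z).
New critical path: X→A→P = 12+6+7 = 25 ⇒ 25 days.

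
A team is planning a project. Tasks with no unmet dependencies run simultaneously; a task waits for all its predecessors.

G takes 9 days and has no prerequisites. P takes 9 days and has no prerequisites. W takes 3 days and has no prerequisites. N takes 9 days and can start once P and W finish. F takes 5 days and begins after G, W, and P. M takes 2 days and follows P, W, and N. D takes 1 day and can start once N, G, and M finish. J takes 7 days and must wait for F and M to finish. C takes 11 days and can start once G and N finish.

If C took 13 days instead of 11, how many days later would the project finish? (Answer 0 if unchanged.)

2

Critical path before the change: P→N→C = 9+9+11 = 29 giving 29 days.
Since C is critical, the +2 change carries straight to that chain (now 31 days).
That remains the longest chain; total 31 days.
Change in finish: 31 − 29 = +2 days.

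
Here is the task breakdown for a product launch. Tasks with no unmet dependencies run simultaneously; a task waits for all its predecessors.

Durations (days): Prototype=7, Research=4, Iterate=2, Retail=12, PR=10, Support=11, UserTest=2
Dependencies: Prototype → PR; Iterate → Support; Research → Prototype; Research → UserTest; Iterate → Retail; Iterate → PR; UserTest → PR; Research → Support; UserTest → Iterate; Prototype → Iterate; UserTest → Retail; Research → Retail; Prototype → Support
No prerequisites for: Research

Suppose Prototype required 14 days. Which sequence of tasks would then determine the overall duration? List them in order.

Research, Prototype, Iterate, Retail

The binding path is Research→Prototype→Iterate→Retail = 4+7+2+12 = 25; finish at 25 days.
Prototype lies on that path, so at 14 days the path becomes 32 days.
That remains the longest chain; total 32 days.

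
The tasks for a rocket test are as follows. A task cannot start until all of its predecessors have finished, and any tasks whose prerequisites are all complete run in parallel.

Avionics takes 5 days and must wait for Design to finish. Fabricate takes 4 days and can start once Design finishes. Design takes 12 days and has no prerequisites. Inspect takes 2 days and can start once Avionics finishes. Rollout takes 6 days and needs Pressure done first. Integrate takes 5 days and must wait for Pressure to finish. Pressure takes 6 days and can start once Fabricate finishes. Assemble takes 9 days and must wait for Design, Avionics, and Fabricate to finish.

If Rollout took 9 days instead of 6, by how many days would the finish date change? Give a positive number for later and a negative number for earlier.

3

Critical path before the change: Design→Fabricate→Pressure→Rollout = 12+4+6+6 = 28 giving 28 days.
Rollout lies on that path, so at 9 days the path becomes 31 days.
The critical path is still Design→Fabricate→Pressure→Rollout; finish is now 31 days.
Change in finish: 31 − 28 = +3 days.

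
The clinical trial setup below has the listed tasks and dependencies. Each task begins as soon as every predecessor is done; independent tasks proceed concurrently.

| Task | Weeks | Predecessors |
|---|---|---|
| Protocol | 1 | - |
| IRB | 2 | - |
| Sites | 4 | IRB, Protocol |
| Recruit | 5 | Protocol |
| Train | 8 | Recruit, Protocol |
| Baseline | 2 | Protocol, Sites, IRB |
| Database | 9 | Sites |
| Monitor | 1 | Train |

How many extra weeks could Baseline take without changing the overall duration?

Critical path: Protocol→Recruit→Train→Monitor = 1+5+8+1 = 15, so the finish is 15 weeks.
The longest chain containing Baseline totals 8 weeks.
Float = 15 − 8 = 7.

7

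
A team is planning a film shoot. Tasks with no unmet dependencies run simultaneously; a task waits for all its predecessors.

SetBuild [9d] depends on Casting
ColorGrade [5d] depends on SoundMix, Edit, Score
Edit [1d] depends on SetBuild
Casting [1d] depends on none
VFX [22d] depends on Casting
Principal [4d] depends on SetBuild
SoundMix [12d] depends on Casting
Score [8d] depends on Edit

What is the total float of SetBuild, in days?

The longest chain is Casting→SetBuild→Edit→Score→ColorGrade = 1+9+1+8+5 = 24; overall finish 24 days.
SetBuild finishes as early as 10 and must finish by 10.
So SetBuild can slip 10 − 10 = 0 days.

0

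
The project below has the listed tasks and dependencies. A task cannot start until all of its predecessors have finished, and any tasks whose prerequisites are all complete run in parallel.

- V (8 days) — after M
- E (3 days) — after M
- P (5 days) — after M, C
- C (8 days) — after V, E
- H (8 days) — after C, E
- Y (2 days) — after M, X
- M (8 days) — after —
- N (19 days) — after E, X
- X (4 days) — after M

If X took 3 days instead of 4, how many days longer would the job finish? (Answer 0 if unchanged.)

The binding path is M→V→C→H = 8+8+8+8 = 32; finish at 32 days.
X has 1 day of float (longest path through it is 31).
The critical path is still M→V→C→H; finish is now 32 days.
Change in finish: 32 − 32 = +0 days.

0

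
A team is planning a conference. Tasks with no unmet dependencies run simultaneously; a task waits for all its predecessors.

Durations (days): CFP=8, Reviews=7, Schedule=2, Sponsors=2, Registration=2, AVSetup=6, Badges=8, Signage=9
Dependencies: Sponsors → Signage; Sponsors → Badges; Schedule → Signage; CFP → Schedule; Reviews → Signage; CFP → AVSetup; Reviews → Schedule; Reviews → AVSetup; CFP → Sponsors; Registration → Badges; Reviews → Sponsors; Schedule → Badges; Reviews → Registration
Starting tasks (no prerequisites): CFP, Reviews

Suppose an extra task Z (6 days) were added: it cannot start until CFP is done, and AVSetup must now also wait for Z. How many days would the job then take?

Originally the job takes 19 days.
With Z inserted, AVSetup now waits for max(Reviews, CFP, Z).
New critical path: CFP→Z→AVSetup = 8+6+6 = 20 ⇒ 20 days.

20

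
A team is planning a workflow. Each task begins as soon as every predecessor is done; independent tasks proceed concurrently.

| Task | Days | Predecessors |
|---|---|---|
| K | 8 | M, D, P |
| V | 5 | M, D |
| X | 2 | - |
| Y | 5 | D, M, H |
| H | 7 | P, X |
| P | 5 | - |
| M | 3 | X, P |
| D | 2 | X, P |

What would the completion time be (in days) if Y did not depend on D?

17

Before: longest chain P→H→Y = 5+7+5 = 17, finish 17.
Dropping D→Y doesn't change Y's earliest start (12); another predecessor still binds.
The longest chain is now P→H→Y = 5+7+5 = 17, so the plan takes 17 days.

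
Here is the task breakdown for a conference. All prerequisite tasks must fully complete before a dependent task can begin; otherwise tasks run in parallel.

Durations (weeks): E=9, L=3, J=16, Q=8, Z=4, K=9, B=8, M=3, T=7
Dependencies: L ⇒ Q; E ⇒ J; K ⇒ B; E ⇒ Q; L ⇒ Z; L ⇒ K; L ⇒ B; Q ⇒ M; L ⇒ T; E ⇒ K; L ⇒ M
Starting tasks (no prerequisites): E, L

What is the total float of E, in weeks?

0

E→K→B = 9+9+8 = 26 sets the makespan at 26 weeks.
E finishes as early as 9 and must finish by 9.
Float = 26 − 26 = 0.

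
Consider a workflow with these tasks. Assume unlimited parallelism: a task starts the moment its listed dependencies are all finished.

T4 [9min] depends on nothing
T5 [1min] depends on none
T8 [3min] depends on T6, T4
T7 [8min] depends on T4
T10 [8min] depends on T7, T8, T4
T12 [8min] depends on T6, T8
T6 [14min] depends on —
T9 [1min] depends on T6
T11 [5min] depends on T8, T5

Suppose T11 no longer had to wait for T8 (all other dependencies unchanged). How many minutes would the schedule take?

With the dependency in place, T4→T7→T10 = 9+8+8 = 25 sets the finish at 25 minutes.
Without T8→T11, T11's earliest start moves from 17 to 1.
After: T4→T7→T10 = 9+8+8 = 25 → 25 minutes.

25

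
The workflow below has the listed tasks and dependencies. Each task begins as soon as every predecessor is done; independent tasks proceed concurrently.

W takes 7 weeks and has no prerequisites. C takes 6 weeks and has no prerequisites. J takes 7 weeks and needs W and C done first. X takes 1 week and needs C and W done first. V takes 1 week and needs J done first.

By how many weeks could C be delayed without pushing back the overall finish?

1

W→J→V = 7+7+1 = 15 sets the makespan at 15 weeks.
C finishes as early as 6 and must finish by 7.
Slack of C = 1 − 0 = 1 week.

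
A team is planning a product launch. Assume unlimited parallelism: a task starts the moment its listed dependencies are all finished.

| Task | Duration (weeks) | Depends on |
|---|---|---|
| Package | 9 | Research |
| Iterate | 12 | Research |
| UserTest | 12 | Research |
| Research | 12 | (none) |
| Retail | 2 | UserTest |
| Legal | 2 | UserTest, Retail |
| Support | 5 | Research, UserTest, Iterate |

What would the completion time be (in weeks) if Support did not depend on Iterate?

29

Original critical path: Research→UserTest→Support = 12+12+5 = 29 ⇒ 29 weeks.
Dropping Iterate→Support doesn't change Support's earliest start (24); another predecessor still binds.
The longest chain is now Research→UserTest→Support = 12+12+5 = 29, so the plan takes 29 weeks.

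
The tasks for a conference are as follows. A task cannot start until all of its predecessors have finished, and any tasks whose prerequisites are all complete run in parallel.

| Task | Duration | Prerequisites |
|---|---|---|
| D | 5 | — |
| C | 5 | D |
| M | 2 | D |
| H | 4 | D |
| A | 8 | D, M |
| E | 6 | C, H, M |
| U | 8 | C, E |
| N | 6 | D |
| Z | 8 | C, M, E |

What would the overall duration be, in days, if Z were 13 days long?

29

As given, the longest chain is D→C→E→Z = 5+5+6+8 = 24, so the finish is 24 days.
Since Z is critical, the +5 change carries straight to that chain (now 29 days).
That remains the longest chain; total 29 days.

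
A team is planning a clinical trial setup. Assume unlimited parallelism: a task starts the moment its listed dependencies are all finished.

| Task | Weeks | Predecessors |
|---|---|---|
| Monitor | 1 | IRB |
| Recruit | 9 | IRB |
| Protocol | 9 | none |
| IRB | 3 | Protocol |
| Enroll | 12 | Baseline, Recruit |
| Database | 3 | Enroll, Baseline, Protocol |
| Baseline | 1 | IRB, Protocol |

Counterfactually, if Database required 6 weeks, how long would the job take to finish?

As given, the longest chain is Protocol→IRB→Recruit→Enroll→Database = 9+3+9+12+3 = 36, so the finish is 36 weeks.
Since Database is critical, the +3 change carries straight to that chain (now 39 weeks).
No other chain overtakes it, so the finish is 39 weeks.

39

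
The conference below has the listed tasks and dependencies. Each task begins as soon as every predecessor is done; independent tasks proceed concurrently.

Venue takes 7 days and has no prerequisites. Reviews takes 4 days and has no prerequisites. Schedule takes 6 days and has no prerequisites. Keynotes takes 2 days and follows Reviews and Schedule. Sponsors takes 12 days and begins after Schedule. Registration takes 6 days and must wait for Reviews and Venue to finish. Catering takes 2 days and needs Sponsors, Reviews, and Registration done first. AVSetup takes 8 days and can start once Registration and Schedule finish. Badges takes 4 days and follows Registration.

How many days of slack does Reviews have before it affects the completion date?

3

The longest chain is Venue→Registration→AVSetup = 7+6+8 = 21; overall finish 21 days.
The longest chain containing Reviews totals 18 days.
Slack of Reviews = 3 − 0 = 3 days.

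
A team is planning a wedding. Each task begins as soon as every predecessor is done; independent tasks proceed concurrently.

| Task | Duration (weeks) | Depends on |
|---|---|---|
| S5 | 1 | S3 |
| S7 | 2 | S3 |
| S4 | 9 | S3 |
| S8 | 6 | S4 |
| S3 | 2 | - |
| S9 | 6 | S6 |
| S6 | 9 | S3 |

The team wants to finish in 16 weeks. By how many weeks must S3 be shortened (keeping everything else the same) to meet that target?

1

Current finish: 17 weeks; target: 16.
S3 is on every critical path, so each week cut from S3 cuts the finish by one (this holds down to a finish of 16).
Need 17 − 16 = 1 week off S3 → S3 becomes 1 week, finish becomes 16.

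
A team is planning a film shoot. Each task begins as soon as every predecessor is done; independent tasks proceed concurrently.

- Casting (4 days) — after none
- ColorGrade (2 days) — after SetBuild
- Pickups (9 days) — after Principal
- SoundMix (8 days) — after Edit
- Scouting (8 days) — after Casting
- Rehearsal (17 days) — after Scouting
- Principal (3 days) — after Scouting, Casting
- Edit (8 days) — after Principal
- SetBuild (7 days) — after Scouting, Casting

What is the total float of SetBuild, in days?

The longest chain is Casting→Scouting→Principal→Edit→SoundMix = 4+8+3+8+8 = 31; overall finish 31 days.
Longest path through SetBuild: 21 days (earliest finish 19, latest finish 29).
Slack of SetBuild = 22 − 12 = 10 days.

10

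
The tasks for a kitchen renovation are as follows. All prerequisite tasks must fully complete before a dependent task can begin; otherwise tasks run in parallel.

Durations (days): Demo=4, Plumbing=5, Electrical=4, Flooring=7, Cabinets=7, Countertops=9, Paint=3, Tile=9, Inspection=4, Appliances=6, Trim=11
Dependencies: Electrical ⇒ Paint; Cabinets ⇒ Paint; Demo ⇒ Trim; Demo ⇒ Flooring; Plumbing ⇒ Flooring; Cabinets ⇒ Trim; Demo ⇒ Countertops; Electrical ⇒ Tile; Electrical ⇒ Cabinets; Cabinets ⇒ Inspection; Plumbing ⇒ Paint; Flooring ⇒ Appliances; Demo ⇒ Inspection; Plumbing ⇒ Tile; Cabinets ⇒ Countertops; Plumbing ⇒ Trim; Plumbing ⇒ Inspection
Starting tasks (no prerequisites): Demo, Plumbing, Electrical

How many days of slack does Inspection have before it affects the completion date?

Critical path: Electrical→Cabinets→Trim = 4+7+11 = 22, so the finish is 22 days.
Longest path through Inspection: 15 days (earliest finish 15, latest finish 22).
So Inspection can slip 22 − 15 = 7 days.

7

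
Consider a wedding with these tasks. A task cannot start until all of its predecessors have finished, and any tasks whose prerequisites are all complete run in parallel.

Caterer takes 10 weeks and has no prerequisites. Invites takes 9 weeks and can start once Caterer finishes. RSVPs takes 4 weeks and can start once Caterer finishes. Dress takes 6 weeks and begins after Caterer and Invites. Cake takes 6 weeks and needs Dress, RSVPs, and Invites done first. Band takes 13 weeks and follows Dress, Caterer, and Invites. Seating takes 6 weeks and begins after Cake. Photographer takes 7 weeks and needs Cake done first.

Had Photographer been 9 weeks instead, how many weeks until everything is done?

40

As given, the longest chain is Caterer→Invites→Dress→Cake→Photographer = 10+9+6+6+7 = 38, so the finish is 38 weeks.
Photographer lies on that path, so at 9 weeks the path becomes 40 weeks.
No other chain overtakes it, so the finish is 40 weeks.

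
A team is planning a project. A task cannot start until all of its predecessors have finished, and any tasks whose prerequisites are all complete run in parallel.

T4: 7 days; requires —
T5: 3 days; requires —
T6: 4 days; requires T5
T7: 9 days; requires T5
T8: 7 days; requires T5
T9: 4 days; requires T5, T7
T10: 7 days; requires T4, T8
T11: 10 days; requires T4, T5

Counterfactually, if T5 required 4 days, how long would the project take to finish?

Baseline: T5→T8→T10 = 3+7+7 = 17 → 17 days.
T5 is on the critical path; changing it to 4 makes that path 18 days.
No other chain overtakes it, so the finish is 18 days.

18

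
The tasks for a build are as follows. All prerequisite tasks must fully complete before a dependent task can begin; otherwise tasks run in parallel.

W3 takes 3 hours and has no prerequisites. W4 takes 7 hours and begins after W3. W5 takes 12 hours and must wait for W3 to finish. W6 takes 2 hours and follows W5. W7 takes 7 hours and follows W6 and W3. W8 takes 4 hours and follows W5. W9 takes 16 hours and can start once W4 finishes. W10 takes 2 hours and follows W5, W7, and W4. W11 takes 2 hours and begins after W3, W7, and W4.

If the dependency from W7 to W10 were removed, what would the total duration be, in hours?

26

With the dependency in place, W3→W4→W9 = 3+7+16 = 26 sets the finish at 26 hours.
Without W7→W10, W10's earliest start moves from 24 to 15.
After: W3→W4→W9 = 3+7+16 = 26 → 26 hours.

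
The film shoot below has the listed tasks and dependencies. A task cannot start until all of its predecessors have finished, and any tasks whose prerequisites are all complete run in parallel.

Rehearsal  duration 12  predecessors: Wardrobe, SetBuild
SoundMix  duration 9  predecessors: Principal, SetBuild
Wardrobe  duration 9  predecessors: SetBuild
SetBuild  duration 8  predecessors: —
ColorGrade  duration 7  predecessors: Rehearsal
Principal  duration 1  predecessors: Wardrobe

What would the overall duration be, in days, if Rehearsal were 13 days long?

37

Actual critical path: SetBuild→Wardrobe→Rehearsal→ColorGrade = 8+9+12+7 = 36 ⇒ 36 days.
Rehearsal is on the critical path; changing it to 13 makes that path 37 days.
The critical path is still SetBuild→Wardrobe→Rehearsal→ColorGrade; finish is now 37 days.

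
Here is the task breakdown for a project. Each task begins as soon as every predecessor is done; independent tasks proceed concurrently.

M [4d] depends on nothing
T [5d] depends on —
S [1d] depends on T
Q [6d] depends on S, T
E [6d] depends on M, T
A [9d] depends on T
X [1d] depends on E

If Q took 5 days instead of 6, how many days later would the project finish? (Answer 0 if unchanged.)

0

Baseline: T→A = 5+9 = 14 → 14 days.
Q has 2 days of float (longest path through it is 12).
That remains the longest chain; total 14 days.
Change in finish: 14 − 14 = +0 days.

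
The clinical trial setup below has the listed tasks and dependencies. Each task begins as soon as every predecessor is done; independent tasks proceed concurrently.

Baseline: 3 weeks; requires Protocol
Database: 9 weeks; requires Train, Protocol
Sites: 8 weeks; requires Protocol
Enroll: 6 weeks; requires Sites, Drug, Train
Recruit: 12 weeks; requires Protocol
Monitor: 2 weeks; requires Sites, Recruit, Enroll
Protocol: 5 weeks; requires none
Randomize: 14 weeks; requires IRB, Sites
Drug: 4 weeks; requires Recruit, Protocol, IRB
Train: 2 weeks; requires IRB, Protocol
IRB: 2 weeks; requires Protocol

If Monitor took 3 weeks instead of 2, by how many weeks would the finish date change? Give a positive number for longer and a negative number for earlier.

1

The binding path is Protocol→Recruit→Drug→Enroll→Monitor = 5+12+4+6+2 = 29; finish at 29 weeks.
Monitor is on the critical path; changing it to 3 makes that path 30 weeks.
No other chain overtakes it, so the finish is 30 weeks.
Change in finish: 30 − 29 = +1 weeks.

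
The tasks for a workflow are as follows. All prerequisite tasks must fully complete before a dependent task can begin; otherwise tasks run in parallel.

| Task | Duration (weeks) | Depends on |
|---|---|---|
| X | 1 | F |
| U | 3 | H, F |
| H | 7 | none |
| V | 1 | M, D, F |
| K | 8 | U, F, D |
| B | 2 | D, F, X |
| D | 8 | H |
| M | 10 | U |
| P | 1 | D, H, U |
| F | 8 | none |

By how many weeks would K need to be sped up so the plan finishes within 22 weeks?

Current finish: 23 weeks; target: 22.
K is on every critical path, so each week cut from K cuts the finish by one (this holds down to a finish of 22).
Need 23 − 22 = 1 week off K → K becomes 7 weeks, finish becomes 22.

1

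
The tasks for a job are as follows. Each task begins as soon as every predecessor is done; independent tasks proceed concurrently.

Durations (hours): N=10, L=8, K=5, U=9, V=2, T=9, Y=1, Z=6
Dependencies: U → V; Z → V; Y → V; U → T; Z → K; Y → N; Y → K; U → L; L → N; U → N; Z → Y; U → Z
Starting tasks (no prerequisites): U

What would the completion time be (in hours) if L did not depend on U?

With the dependency in place, U→L→N = 9+8+10 = 27 sets the finish at 27 hours.
Without U→L, L's earliest start moves from 9 to 0.
New critical path: U→Z→Y→N = 9+6+1+10 = 26 ⇒ 26 hours.

26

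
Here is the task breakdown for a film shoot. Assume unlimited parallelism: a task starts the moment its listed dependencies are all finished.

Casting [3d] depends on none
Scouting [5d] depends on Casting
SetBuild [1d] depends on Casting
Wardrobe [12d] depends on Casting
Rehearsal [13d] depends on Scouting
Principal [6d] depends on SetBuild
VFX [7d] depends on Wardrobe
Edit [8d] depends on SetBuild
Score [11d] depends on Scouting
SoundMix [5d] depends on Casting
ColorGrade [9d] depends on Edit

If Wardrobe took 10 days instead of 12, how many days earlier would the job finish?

1

Baseline: Casting→Wardrobe→VFX = 3+12+7 = 22 → 22 days.
Since Wardrobe is critical, the -2 change carries straight to that chain (now 20 days).
Now Casting→Scouting→Rehearsal = 3+5+13 = 21 is longest, so the finish becomes 21 days.
Change in finish: 21 − 22 = -1 days.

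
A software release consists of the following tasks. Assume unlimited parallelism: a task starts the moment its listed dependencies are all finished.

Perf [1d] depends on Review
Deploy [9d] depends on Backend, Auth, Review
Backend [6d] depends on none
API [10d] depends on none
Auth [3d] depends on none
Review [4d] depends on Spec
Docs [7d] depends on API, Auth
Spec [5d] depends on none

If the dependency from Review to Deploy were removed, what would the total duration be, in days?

17

Original critical path: Spec→Review→Deploy = 5+4+9 = 18 ⇒ 18 days.
Without Review→Deploy, Deploy's earliest start moves from 9 to 6.
After: API→Docs = 10+7 = 17 → 17 days.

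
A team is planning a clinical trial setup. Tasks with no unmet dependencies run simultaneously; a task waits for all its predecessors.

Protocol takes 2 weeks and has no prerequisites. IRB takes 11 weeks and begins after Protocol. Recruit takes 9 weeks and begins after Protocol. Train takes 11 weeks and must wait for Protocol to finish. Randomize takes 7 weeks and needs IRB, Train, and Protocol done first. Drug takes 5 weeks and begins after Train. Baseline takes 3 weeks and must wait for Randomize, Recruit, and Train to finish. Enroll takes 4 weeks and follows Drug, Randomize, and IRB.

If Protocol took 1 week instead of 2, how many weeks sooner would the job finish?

As given, the longest chain is Protocol→IRB→Randomize→Enroll = 2+11+7+4 = 24, so the finish is 24 weeks.
Protocol lies on that path, so at 1 week the path becomes 23 weeks.
The critical path is still Protocol→IRB→Randomize→Enroll; finish is now 23 weeks.
Change in finish: 23 − 24 = -1 weeks.

1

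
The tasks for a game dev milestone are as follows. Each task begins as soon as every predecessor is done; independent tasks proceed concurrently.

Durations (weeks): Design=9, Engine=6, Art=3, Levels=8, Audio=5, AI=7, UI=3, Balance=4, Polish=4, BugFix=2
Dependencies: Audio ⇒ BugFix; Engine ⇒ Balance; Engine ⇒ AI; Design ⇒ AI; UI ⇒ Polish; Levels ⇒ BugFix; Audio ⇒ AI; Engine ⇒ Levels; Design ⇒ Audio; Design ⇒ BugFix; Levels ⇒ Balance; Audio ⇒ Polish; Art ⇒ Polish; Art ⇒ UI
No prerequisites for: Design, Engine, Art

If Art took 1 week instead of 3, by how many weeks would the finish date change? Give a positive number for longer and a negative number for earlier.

0

The binding path is Design→Audio→AI = 9+5+7 = 21; finish at 21 weeks.
Art is off the critical path — its longest chain is 10 weeks, giving 11 of slack.
No other chain overtakes it, so the finish is 21 weeks.
Change in finish: 21 − 21 = +0 weeks.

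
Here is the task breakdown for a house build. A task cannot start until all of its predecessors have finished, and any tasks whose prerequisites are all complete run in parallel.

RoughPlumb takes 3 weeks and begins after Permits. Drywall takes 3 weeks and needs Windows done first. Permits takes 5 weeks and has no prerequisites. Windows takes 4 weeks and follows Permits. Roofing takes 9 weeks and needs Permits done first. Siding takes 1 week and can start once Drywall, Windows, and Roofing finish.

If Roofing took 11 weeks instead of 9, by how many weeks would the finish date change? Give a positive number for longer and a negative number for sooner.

Critical path before the change: Permits→Roofing→Siding = 5+9+1 = 15 giving 15 weeks.
Since Roofing is critical, the +2 change carries straight to that chain (now 17 weeks).
The critical path is still Permits→Roofing→Siding; finish is now 17 weeks.
Change in finish: 17 − 15 = +2 weeks.

2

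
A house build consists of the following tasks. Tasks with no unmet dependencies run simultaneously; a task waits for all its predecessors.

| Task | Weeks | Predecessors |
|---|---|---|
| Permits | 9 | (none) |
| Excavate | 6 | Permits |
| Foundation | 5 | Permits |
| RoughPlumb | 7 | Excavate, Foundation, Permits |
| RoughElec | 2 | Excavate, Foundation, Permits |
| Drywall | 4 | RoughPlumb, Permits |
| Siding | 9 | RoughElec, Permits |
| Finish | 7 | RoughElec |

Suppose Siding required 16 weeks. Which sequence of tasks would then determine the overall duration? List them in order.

Permits, Excavate, RoughElec, Siding

Actual critical path: Permits→Excavate→RoughElec→Siding = 9+6+2+9 = 26 ⇒ 26 weeks.
Siding is on the critical path; changing it to 16 makes that path 33 weeks.
No other chain overtakes it, so the finish is 33 weeks.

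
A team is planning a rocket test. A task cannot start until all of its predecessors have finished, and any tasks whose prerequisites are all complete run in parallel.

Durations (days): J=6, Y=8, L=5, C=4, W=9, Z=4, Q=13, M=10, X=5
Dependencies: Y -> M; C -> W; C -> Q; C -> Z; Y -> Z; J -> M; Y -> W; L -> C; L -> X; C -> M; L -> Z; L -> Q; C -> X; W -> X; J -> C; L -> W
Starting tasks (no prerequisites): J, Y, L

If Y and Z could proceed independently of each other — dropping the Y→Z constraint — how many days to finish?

24

Original critical path: J→C→W→X = 6+4+9+5 = 24 ⇒ 24 days.
Dropping Y→Z doesn't change Z's earliest start (10); another predecessor still binds.
New critical path: J→C→W→X = 6+4+9+5 = 24 ⇒ 24 days.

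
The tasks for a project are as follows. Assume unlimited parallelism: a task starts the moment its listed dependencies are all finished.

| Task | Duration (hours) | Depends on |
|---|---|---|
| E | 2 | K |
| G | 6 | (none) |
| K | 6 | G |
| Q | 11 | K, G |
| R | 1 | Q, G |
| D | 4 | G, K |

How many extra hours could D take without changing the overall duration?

8

Critical path: G→K→Q→R = 6+6+11+1 = 24, so the finish is 24 hours.
The longest chain containing D totals 16 hours.
So D can slip 24 − 16 = 8 hours.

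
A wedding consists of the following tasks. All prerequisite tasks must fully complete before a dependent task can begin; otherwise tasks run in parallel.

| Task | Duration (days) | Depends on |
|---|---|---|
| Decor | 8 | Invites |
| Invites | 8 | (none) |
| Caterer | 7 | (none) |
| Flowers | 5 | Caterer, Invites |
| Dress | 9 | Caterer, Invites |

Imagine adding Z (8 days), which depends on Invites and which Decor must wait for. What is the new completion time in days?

24

Originally the plan takes 17 days.
With Z inserted, Decor now waits for max(Invites, Z).
New critical path: Invites→Z→Decor = 8+8+8 = 24 ⇒ 24 days.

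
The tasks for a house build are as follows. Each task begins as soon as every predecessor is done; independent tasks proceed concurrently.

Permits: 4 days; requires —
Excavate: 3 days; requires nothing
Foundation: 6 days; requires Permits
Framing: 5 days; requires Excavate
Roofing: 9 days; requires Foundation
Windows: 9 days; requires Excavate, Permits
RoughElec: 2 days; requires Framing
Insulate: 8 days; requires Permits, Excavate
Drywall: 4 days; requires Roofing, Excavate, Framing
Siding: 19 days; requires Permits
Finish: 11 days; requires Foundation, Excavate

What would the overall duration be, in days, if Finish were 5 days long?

23

Critical path before the change: Permits→Foundation→Roofing→Drywall = 4+6+9+4 = 23 giving 23 days.
The longest path through Finish is only 21 days, so Finish has float 2.
That remains the longest chain; total 23 days.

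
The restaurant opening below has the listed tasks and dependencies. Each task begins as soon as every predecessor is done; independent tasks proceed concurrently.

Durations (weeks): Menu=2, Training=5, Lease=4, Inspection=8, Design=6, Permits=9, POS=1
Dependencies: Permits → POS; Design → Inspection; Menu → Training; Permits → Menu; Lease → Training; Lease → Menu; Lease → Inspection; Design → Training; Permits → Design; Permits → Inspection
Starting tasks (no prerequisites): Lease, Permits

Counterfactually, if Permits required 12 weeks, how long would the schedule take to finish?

26

The binding path is Permits→Design→Inspection = 9+6+8 = 23; finish at 23 weeks.
Since Permits is critical, the +3 change carries straight to that chain (now 26 weeks).
The critical path is still Permits→Design→Inspection; finish is now 26 weeks.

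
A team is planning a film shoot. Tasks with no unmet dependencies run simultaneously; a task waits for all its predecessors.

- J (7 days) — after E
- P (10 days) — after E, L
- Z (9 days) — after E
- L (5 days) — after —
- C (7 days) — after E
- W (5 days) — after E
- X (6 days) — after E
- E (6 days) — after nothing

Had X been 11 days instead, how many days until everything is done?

Critical path before the change: E→P = 6+10 = 16 giving 16 days.
X is off the critical path — its longest chain is 12 days, giving 4 of slack.
Now E→X = 6+11 = 17 is longest, so the finish becomes 17 days.

17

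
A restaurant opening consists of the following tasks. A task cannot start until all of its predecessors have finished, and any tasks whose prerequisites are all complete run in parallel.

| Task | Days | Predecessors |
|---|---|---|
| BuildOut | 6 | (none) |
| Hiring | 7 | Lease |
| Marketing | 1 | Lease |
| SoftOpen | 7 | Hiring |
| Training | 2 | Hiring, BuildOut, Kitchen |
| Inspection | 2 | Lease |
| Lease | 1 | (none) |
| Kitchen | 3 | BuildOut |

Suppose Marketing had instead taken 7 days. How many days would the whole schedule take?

15

As given, the longest chain is Lease→Hiring→SoftOpen = 1+7+7 = 15, so the finish is 15 days.
Marketing is off the critical path — its longest chain is 2 days, giving 13 of slack.
No other chain overtakes it, so the finish is 15 days.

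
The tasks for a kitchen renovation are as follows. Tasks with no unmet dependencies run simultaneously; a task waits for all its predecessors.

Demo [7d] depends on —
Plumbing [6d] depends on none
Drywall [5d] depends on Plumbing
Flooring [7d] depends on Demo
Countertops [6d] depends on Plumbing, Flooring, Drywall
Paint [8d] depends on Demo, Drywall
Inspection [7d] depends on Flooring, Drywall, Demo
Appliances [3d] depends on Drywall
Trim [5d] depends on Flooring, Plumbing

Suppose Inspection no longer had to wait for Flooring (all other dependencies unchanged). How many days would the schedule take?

Original critical path: Demo→Flooring→Inspection = 7+7+7 = 21 ⇒ 21 days.
Without Flooring→Inspection, Inspection's earliest start moves from 14 to 11.
The longest chain is now Demo→Flooring→Countertops = 7+7+6 = 20, so the schedule takes 20 days.

20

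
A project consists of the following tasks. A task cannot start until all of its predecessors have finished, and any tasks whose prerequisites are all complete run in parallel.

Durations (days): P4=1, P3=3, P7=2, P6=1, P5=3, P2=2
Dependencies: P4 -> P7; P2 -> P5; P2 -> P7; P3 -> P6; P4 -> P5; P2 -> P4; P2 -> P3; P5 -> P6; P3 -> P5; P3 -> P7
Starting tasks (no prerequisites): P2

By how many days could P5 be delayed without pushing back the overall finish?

0

Critical path: P2→P3→P5→P6 = 2+3+3+1 = 9, so the finish is 9 days.
Longest path through P5: 9 days (earliest finish 8, latest finish 8).
Float = 9 − 9 = 0.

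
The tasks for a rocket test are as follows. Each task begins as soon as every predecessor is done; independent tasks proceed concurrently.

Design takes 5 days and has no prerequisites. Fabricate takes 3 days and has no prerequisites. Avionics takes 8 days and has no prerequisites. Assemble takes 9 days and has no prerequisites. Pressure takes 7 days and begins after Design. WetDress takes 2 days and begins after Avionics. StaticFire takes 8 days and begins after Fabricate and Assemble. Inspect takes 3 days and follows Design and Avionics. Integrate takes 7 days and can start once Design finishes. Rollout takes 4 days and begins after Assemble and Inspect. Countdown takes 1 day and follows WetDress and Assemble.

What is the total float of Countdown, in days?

The longest chain is Assemble→StaticFire = 9+8 = 17; overall finish 17 days.
Longest path through Countdown: 11 days (earliest finish 11, latest finish 17).
Slack of Countdown = 16 − 10 = 6 days.

6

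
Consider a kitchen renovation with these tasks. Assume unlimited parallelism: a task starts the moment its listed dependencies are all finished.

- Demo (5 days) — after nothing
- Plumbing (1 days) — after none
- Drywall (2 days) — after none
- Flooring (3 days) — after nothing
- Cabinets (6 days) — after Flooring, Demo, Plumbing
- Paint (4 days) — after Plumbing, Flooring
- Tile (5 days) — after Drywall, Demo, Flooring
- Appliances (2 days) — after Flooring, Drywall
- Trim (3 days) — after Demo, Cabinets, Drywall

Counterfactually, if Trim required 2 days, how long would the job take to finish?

As given, the longest chain is Demo→Cabinets→Trim = 5+6+3 = 14, so the finish is 14 days.
Trim is on the critical path; changing it to 2 makes that path 13 days.
That remains the longest chain; total 13 days.

13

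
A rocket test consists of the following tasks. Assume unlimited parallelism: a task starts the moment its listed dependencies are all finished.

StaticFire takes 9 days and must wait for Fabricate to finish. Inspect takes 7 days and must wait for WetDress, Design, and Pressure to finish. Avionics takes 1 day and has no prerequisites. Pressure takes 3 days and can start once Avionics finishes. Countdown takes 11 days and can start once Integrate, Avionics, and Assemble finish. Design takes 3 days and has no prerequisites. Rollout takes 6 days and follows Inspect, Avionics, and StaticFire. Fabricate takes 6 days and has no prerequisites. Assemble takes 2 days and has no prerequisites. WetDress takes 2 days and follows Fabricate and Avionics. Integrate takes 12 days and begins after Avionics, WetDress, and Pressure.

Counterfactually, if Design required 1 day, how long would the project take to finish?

As given, the longest chain is Fabricate→WetDress→Integrate→Countdown = 6+2+12+11 = 31, so the finish is 31 days.
The longest path through Design is only 16 days, so Design has float 15.
That remains the longest chain; total 31 days.

31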